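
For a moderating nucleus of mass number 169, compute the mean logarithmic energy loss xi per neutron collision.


xi = 1 + (A-1)^2/(2A) * ln((A-1)/(A+1))
xi = 1 + (169-1)^2/(2*169) * ln((169-1)/(169 +1))
xi = 0.011788

0.011788


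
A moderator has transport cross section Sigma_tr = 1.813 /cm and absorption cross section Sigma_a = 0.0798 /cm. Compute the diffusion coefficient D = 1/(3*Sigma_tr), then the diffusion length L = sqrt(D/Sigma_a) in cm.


D = 1 / (3 * Sigma_tr) = 1 / (3 * 1.813) = 0.1838573 cm
L = sqrt(D / Sigma_a)
L = sqrt(0.1838573 / 0.0798)
L = 1.5179 cm

1.5179


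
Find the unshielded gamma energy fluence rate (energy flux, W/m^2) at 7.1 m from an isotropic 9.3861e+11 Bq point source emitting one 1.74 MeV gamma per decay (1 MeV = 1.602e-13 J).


psi = A * E * 1.602e-13 / (4*pi*r^2)
psi = 9.3861e+11 * 1.74 * 1.602e-13 / (4*pi*7.1^2)
psi = 4.1302e-04 W/m^2

4.1302e-04


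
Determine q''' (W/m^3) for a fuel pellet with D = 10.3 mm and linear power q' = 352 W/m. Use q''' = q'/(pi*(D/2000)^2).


r = D / 2 / 1000 = 10.3 / 2 / 1000 = 0.00515 m
q''' = q' / (pi * r^2)
q''' = 352 / (pi * 0.00515^2)
q''' = 4.2245e+06 W/m^3

4.2245e+06


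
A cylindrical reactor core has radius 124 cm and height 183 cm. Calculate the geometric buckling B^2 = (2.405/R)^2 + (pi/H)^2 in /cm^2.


B^2 = (2.405/R)^2 + (pi/H)^2
B^2 = (2.405/124)^2 + (pi/183)^2
B^2 = 6.7088e-04 /cm^2

6.7088e-04


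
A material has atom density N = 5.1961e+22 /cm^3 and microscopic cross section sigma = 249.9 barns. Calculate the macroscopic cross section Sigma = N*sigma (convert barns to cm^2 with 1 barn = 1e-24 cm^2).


Sigma = N * sigma_barns * 1e-24
Sigma = 5.1961e+22 * 249.9 * 1e-24
Sigma = 12.985 /cm

12.985


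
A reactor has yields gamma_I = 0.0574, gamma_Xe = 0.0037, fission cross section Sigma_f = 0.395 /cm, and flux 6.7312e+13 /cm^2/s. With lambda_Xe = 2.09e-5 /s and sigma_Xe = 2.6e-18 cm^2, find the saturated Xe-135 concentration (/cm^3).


Xe_eq = (gamma_I + gamma_Xe) * Sigma_f * phi / (lambda_Xe + sigma_Xe * phi)
Numerator = (0.0574 + 0.0037) * 0.395 * 6.7312e+13 = 1.624541e+12
Denominator = 2.09e-5 + 2.6e-18 * 6.7312e+13 = 1.959112e-04
Xe_eq = 1.624541e+12 / 1.959112e-04 = 8.2922e+15 /cm^3

8.2922e+15


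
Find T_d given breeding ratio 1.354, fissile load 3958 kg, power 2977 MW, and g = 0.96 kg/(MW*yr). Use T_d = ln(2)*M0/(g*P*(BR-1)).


Breeding gain G = BR - 1 = 1.354 - 1 = 0.354
Fissile production rate = g * P * G = 0.96 * 2977 * 0.354 = 1011.70368 kg/yr
T_d = ln(2) * M0 / (g * P * G)
T_d = ln(2) * 3958 / 1011.70368 = 2.7117 yr

2.7117


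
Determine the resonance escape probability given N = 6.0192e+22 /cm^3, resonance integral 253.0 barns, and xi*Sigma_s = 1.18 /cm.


p = exp(-N * I * 1e-24 / (xi*Sigma_s))
p = exp(-6.0192e+22 * 253.0 * 1e-24 / 1.18)
p = 2.4842e-06

2.4842e-06


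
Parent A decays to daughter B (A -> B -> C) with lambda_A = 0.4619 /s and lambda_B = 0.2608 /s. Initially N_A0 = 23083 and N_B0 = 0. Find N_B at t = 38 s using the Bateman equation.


N_B(t) = lambda_A * N_A0 / (lambda_B - lambda_A) * [exp(-lambda_A*t) - exp(-lambda_B*t)]
exp(-0.4619*38) = 2.383287e-08; exp(-0.2608*38) = 4.965557e-05
N_B = 0.4619 * 23083 / (0.2608 - 0.4619) * (2.383287e-08 - 4.965557e-05)
N_B = 2.6314

2.6314


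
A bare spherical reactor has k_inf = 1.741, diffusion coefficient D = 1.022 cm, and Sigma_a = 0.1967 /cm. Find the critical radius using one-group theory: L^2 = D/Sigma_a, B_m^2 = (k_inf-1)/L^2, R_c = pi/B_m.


L^2 = D / Sigma_a = 1.022 / 0.1967 = 5.195730 cm^2
B_m^2 = (k_inf - 1) / L^2 = (1.741 - 1) / 5.195730 = 0.1426171 /cm^2
For a bare sphere: B_g = pi/R, so R_c = pi / sqrt(B_m^2)
R_c = pi / sqrt(0.1426171) = 8.3189 cm

8.3189


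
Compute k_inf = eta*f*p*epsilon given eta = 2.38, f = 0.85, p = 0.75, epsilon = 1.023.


k_inf = eta * f * p * epsilon
k_inf = 2.38 * 0.85 * 0.75 * 1.023
k_inf = 1.5521

1.5521


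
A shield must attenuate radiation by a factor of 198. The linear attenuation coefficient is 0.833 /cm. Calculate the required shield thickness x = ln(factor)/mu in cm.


x = ln(factor) / mu
x = ln(198) / 0.833
x = 6.3485 cm

6.3485


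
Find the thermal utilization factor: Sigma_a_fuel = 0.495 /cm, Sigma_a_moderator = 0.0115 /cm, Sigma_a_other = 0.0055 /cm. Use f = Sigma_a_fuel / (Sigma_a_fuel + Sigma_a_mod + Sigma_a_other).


f = Sigma_a_fuel / (Sigma_a_fuel + Sigma_a_mod + Sigma_a_other)
f = 0.495 / (0.495 + 0.0115 + 0.0055)
f = 0.96680

0.96680


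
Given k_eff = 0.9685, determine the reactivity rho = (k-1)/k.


rho = (k_eff - 1) / k_eff
rho = (0.9685 - 1) / 0.9685
rho = -0.032525

-0.032525


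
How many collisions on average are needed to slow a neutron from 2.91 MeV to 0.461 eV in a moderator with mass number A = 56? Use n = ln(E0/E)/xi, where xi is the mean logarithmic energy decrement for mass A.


xi = 1 + (A-1)^2/(2A)*ln((A-1)/(A+1)) = 0.03529286 (for A = 56)
n = ln(E0/E) / xi
n = ln(2.91e6 / 0.461) / 0.03529286
n = ln(6.312364e+06) / 0.03529286 = 443.66

443.66


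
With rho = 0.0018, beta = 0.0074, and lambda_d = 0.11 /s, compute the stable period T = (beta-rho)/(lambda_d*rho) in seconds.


T = (beta - rho) / (lambda_d * rho)
T = (0.0074 - 0.0018) / (0.11 * 0.0018)
T = 28.283 s

28.283


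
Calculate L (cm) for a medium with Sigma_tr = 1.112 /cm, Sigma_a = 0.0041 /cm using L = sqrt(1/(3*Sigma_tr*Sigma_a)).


D = 1 / (3 * Sigma_tr) = 1 / (3 * 1.112) = 0.2997602 cm
L = sqrt(D / Sigma_a)
L = sqrt(0.2997602 / 0.0041)
L = 8.5506 cm

8.5506


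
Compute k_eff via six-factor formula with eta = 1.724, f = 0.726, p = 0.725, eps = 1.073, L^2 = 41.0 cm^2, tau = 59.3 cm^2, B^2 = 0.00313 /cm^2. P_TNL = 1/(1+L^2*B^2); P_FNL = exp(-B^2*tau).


k_inf = eta*f*p*eps = 1.724*0.726*0.725*1.073 = 0.9736696
P_TNL = 1/(1 + L^2*B^2) = 1/(1 + 41.0*0.00313) = 0.8862655
P_FNL = exp(-B^2*tau) = exp(-0.00313*59.3) = 0.8305983
k_eff = k_inf * P_TNL * P_FNL = 0.9736696 * 0.8862655 * 0.8305983
k_eff = 0.71675

0.71675


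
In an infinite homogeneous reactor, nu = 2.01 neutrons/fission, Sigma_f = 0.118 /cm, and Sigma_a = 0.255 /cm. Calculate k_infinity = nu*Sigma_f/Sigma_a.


k_inf = nu * Sigma_f / Sigma_a
k_inf = 2.01 * 0.118 / 0.255
k_inf = 0.93012

0.93012


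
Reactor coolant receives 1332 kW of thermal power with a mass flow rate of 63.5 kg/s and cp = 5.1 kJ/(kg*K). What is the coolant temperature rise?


dT = Q / (m_dot * cp)
dT = 1332 / (63.5 * 5.1)
dT = 4.1130 C

4.1130


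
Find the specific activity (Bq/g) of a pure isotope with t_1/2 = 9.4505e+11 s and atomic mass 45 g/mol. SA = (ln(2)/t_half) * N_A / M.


lambda = ln(2) / t_half = ln(2) / 9.4505e+11 = 7.334503e-13 /s
SA = lambda * N_A / M
SA = 7.334503e-13 * 6.022e23 / 45
SA = 9.8152e+09 Bq/g

9.8152e+09


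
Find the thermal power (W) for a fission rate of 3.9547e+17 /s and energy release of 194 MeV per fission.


P = fission_rate * E_MeV * 1.602e-13
P = 3.9547e+17 * 194 * 1.602e-13
P = 1.2291e+07 W

1.2291e+07


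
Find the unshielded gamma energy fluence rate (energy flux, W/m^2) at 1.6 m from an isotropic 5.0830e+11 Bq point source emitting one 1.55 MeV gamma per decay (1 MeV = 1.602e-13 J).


psi = A * E * 1.602e-13 / (4*pi*r^2)
psi = 5.0830e+11 * 1.55 * 1.602e-13 / (4*pi*1.6^2)
psi = 0.0039234 W/m^2

0.0039234


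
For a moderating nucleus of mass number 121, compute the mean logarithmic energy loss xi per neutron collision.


xi = 1 + (A-1)^2/(2A) * ln((A-1)/(A+1))
xi = 1 + (121-1)^2/(2*121) * ln((121-1)/(121 +1))
xi = 0.016438

0.016438


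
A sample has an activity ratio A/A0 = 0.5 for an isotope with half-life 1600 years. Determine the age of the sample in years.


lambda = ln(2) / t_half = ln(2) / 1600 = 4.332170e-04 /yr
t = -ln(A/A0) / lambda
t = -ln(0.5) / 4.332170e-04
t = 1600.0 yr

1600.0


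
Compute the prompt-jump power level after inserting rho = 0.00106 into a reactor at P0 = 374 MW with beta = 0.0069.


P1/P0 = beta / (beta - rho)
P1/P0 = 0.0069 / (0.0069 - 0.00106) = 1.181507
P1 = 374 * 1.181507 = 441.88 MW

441.88


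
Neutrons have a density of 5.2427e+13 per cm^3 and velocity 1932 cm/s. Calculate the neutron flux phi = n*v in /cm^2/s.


phi = n * v
phi = 5.2427e+13 * 1932
phi = 1.0129e+17 /cm^2/s

1.0129e+17


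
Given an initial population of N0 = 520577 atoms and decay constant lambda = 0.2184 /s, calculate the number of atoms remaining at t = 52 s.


N = N0 * exp(-lambda * t)
N = 520577 * exp(-0.2184 * 52)
N = 6.0854

6.0854


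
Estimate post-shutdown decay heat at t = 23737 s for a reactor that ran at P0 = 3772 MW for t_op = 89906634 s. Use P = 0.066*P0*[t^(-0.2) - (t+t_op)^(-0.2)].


P/P0 = 0.066 * [t^(-0.2) - (t + t_op)^(-0.2)]
P/P0 = 0.066 * [23737^(-0.2) - (23737 + 89906634)^(-0.2)]
P/P0 = 0.066 * [0.1333260 - 0.02565776] = 0.007106104
P = 3772 * 0.007106104 = 26.804 MW

26.804


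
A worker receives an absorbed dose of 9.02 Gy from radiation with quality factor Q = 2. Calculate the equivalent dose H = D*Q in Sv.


H = D * Q
H = 9.02 * 2
H = 18.040 Sv

18.040


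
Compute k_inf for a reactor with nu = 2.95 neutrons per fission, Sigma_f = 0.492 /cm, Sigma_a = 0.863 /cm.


k_inf = nu * Sigma_f / Sigma_a
k_inf = 2.95 * 0.492 / 0.863
k_inf = 1.6818

1.6818


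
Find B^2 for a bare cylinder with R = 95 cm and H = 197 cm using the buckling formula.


B^2 = (2.405/R)^2 + (pi/H)^2
B^2 = (2.405/95)^2 + (pi/197)^2
B^2 = 8.9520e-04 /cm^2

8.9520e-04


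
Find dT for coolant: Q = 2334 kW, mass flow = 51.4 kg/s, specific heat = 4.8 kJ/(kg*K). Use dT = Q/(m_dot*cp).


dT = Q / (m_dot * cp)
dT = 2334 / (51.4 * 4.8)
dT = 9.4601 C

9.4601


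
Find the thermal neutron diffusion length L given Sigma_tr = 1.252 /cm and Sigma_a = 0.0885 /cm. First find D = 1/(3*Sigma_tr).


D = 1 / (3 * Sigma_tr) = 1 / (3 * 1.252) = 0.2662407 cm
L = sqrt(D / Sigma_a)
L = sqrt(0.2662407 / 0.0885)
L = 1.7345 cm

1.7345


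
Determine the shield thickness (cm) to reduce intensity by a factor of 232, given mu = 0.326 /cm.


x = ln(factor) / mu
x = ln(232) / 0.326
x = 16.708 cm

16.708


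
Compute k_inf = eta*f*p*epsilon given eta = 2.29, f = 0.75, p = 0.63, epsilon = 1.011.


k_inf = eta * f * p * epsilon
k_inf = 2.29 * 0.75 * 0.63 * 1.011
k_inf = 1.0939

1.0939


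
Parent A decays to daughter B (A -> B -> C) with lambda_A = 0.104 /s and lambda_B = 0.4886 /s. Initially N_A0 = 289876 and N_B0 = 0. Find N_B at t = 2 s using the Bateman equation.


N_B(t) = lambda_A * N_A0 / (lambda_B - lambda_A) * [exp(-lambda_A*t) - exp(-lambda_B*t)]
exp(-0.104*2) = 0.8122070; exp(-0.4886*2) = 0.3763634
N_B = 0.104 * 289876 / (0.4886 - 0.104) * (0.8122070 - 0.3763634)
N_B = 34164

34164


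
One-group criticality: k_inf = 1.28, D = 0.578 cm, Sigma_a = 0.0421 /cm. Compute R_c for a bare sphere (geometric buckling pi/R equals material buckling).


L^2 = D / Sigma_a = 0.578 / 0.0421 = 13.72922 cm^2
B_m^2 = (k_inf - 1) / L^2 = (1.28 - 1) / 13.72922 = 0.02039446 /cm^2
For a bare sphere: B_g = pi/R, so R_c = pi / sqrt(B_m^2)
R_c = pi / sqrt(0.02039446) = 21.999 cm

21.999


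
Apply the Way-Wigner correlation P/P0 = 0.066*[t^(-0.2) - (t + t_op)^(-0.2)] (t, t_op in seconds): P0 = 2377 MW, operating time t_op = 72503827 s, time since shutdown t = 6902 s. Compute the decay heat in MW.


P/P0 = 0.066 * [t^(-0.2) - (t + t_op)^(-0.2)]
P/P0 = 0.066 * [6902^(-0.2) - (6902 + 72503827)^(-0.2)]
P/P0 = 0.066 * [0.1706888 - 0.02678672] = 0.009497537
P = 2377 * 0.009497537 = 22.576 MW

22.576


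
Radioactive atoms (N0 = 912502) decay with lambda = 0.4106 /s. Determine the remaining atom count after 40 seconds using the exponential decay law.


N = N0 * exp(-lambda * t)
N = 912502 * exp(-0.4106 * 40)
N = 0.067202

0.067202


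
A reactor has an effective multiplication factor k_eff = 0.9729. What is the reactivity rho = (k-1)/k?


rho = (k_eff - 1) / k_eff
rho = (0.9729 - 1) / 0.9729
rho = -0.027855

-0.027855


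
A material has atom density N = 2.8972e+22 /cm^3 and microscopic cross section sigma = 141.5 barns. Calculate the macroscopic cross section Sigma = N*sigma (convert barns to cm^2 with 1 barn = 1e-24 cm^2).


Sigma = N * sigma_barns * 1e-24
Sigma = 2.8972e+22 * 141.5 * 1e-24
Sigma = 4.0995 /cm

4.0995


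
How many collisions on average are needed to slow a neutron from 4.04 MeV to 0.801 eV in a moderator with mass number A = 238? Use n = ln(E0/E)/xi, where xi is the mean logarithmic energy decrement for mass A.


xi = 1 + (A-1)^2/(2A)*ln((A-1)/(A+1)) = 0.008379872 (for A = 238)
n = ln(E0/E) / xi
n = ln(4.04e6 / 0.801) / 0.008379872
n = ln(5.043695e+06) / 0.008379872 = 1841.8

1841.8


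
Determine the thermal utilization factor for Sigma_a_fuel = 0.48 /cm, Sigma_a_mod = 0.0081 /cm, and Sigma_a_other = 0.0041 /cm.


f = Sigma_a_fuel / (Sigma_a_fuel + Sigma_a_mod + Sigma_a_other)
f = 0.48 / (0.48 + 0.0081 + 0.0041)
f = 0.97521

0.97521


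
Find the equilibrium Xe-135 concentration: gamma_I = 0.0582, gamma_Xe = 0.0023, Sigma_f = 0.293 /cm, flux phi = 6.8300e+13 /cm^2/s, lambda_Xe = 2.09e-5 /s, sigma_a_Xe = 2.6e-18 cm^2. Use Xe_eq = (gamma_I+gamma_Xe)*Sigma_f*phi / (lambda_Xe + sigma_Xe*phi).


Xe_eq = (gamma_I + gamma_Xe) * Sigma_f * phi / (lambda_Xe + sigma_Xe * phi)
Numerator = (0.0582 + 0.0023) * 0.293 * 6.8300e+13 = 1.210720e+12
Denominator = 2.09e-5 + 2.6e-18 * 6.8300e+13 = 1.984800e-04
Xe_eq = 1.210720e+12 / 1.984800e-04 = 6.1000e+15 /cm^3

6.1000e+15


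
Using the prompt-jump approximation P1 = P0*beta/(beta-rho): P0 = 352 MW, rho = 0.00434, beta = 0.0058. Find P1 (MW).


P1/P0 = beta / (beta - rho)
P1/P0 = 0.0058 / (0.0058 - 0.00434) = 3.972603
P1 = 352 * 3.972603 = 1398.4 MW

1398.4


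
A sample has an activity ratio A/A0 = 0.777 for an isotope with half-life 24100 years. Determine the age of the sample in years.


lambda = ln(2) / t_half = ln(2) / 24100 = 2.876129e-05 /yr
t = -ln(A/A0) / lambda
t = -ln(0.777) / 2.876129e-05
t = 8772.7 yr

8772.7


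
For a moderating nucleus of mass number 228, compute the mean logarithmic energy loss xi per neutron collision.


xi = 1 + (A-1)^2/(2A) * ln((A-1)/(A+1))
xi = 1 + (228-1)^2/(2*228) * ln((228-1)/(228 +1))
xi = 0.0087463

0.0087463


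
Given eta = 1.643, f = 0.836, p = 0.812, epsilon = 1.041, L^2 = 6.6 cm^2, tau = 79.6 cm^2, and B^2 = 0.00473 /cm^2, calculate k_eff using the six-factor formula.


k_inf = eta*f*p*eps = 1.643*0.836*0.812*1.041 = 1.161049
P_TNL = 1/(1 + L^2*B^2) = 1/(1 + 6.6*0.00473) = 0.9697271
P_FNL = exp(-B^2*tau) = exp(-0.00473*79.6) = 0.6862536
k_eff = k_inf * P_TNL * P_FNL = 1.161049 * 0.9697271 * 0.6862536
k_eff = 0.77265

0.77265


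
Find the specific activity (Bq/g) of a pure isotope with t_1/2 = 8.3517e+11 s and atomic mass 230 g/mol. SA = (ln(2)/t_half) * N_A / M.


lambda = ln(2) / t_half = ln(2) / 8.3517e+11 = 8.299474e-13 /s
SA = lambda * N_A / M
SA = 8.299474e-13 * 6.022e23 / 230
SA = 2.1730e+09 Bq/g

2.1730e+09


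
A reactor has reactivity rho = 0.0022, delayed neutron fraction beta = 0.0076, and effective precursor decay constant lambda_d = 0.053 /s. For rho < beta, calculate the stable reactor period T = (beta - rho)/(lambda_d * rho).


T = (beta - rho) / (lambda_d * rho)
T = (0.0076 - 0.0022) / (0.053 * 0.0022)
T = 46.312 s

46.312


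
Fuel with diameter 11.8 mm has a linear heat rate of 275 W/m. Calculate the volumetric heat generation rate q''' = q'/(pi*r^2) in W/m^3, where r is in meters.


r = D / 2 / 1000 = 11.8 / 2 / 1000 = 0.0059 m
q''' = q' / (pi * r^2)
q''' = 275 / (pi * 0.0059^2)
q''' = 2.5147e+06 W/m^3

2.5147e+06


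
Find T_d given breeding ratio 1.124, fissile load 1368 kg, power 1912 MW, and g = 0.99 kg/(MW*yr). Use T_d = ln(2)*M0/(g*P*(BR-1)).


Breeding gain G = BR - 1 = 1.124 - 1 = 0.124
Fissile production rate = g * P * G = 0.99 * 1912 * 0.124 = 234.71712 kg/yr
T_d = ln(2) * M0 / (g * P * G)
T_d = ln(2) * 1368 / 234.71712 = 4.0399 yr

4.0399


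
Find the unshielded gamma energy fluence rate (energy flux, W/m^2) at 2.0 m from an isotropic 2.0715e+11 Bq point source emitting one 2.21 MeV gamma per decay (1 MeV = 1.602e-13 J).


psi = A * E * 1.602e-13 / (4*pi*r^2)
psi = 2.0715e+11 * 2.21 * 1.602e-13 / (4*pi*2.0^2)
psi = 0.0014590 W/m^2

0.0014590


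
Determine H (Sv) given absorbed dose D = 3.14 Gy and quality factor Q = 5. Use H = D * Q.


H = D * Q
H = 3.14 * 5
H = 15.700 Sv

15.700


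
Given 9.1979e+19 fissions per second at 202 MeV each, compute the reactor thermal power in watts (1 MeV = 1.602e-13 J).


P = fission_rate * E_MeV * 1.602e-13
P = 9.1979e+19 * 202 * 1.602e-13
P = 2.9765e+09 W

2.9765e+09


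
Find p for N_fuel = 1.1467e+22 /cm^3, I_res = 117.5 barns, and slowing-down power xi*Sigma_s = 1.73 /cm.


p = exp(-N * I * 1e-24 / (xi*Sigma_s))
p = exp(-1.1467e+22 * 117.5 * 1e-24 / 1.73)
p = 0.45894

0.45894


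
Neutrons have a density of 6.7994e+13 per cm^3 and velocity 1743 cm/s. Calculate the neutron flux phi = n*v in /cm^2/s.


phi = n * v
phi = 6.7994e+13 * 1743
phi = 1.1851e+17 /cm^2/s

1.1851e+17


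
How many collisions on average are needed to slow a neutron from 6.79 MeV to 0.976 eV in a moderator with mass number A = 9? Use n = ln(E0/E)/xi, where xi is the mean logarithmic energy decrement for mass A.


xi = 1 + (A-1)^2/(2A)*ln((A-1)/(A+1)) = 0.2066007 (for A = 9)
n = ln(E0/E) / xi
n = ln(6.79e6 / 0.976) / 0.2066007
n = ln(6.956967e+06) / 0.2066007 = 76.259

76.259


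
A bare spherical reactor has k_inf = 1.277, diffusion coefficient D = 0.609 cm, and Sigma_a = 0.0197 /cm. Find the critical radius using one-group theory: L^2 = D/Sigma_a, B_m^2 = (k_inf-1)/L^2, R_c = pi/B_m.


L^2 = D / Sigma_a = 0.609 / 0.0197 = 30.91371 cm^2
B_m^2 = (k_inf - 1) / L^2 = (1.277 - 1) / 30.91371 = 0.008960426 /cm^2
For a bare sphere: B_g = pi/R, so R_c = pi / sqrt(B_m^2)
R_c = pi / sqrt(0.008960426) = 33.188 cm

33.188


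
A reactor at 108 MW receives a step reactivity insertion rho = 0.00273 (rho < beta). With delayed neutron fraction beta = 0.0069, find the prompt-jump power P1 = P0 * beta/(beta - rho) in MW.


P1/P0 = beta / (beta - rho)
P1/P0 = 0.0069 / (0.0069 - 0.00273) = 1.654676
P1 = 108 * 1.654676 = 178.71 MW

178.71


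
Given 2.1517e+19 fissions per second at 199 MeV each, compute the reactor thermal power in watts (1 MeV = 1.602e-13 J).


P = fission_rate * E_MeV * 1.602e-13
P = 2.1517e+19 * 199 * 1.602e-13
P = 6.8596e+08 W

6.8596e+08


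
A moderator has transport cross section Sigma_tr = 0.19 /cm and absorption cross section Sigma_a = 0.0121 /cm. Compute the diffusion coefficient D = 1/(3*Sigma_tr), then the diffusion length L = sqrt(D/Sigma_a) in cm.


D = 1 / (3 * Sigma_tr) = 1 / (3 * 0.19) = 1.754386 cm
L = sqrt(D / Sigma_a)
L = sqrt(1.754386 / 0.0121)
L = 12.041 cm

12.041


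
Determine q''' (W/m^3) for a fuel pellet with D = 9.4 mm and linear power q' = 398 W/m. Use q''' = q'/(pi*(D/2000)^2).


r = D / 2 / 1000 = 9.4 / 2 / 1000 = 0.0047 m
q''' = q' / (pi * r^2)
q''' = 398 / (pi * 0.0047^2)
q''' = 5.7351e+06 W/m^3

5.7351e+06


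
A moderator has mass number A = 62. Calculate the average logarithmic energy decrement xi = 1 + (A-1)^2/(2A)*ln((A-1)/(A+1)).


xi = 1 + (A-1)^2/(2A) * ln((A-1)/(A+1))
xi = 1 + (62-1)^2/(2*62) * ln((62-1)/(62 +1))
xi = 0.031914

0.031914


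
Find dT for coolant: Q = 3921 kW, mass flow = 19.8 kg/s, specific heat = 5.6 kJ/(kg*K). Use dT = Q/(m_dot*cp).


dT = Q / (m_dot * cp)
dT = 3921 / (19.8 * 5.6)
dT = 35.363 C

35.363


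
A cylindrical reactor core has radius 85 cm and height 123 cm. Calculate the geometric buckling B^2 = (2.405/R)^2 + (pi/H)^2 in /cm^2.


B^2 = (2.405/R)^2 + (pi/H)^2
B^2 = (2.405/85)^2 + (pi/123)^2
B^2 = 0.0014529 /cm^2

0.0014529


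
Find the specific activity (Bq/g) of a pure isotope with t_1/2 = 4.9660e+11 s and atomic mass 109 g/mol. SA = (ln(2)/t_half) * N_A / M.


lambda = ln(2) / t_half = ln(2) / 4.9660e+11 = 1.395786e-12 /s
SA = lambda * N_A / M
SA = 1.395786e-12 * 6.022e23 / 109
SA = 7.7114e+09 Bq/g

7.7114e+09


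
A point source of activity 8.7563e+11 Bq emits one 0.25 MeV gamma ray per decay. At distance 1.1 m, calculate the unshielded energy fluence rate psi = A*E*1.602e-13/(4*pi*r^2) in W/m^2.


psi = A * E * 1.602e-13 / (4*pi*r^2)
psi = 8.7563e+11 * 0.25 * 1.602e-13 / (4*pi*1.1^2)
psi = 0.0023064 W/m^2

0.0023064


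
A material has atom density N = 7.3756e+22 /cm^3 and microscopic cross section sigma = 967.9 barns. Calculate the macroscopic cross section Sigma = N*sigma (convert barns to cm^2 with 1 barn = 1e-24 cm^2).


Sigma = N * sigma_barns * 1e-24
Sigma = 7.3756e+22 * 967.9 * 1e-24
Sigma = 71.388 /cm

71.388


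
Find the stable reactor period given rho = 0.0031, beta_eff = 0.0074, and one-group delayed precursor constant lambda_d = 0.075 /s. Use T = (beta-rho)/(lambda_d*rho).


T = (beta - rho) / (lambda_d * rho)
T = (0.0074 - 0.0031) / (0.075 * 0.0031)
T = 18.495 s

18.495


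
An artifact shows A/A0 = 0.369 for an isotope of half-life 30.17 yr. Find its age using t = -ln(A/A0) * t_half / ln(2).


lambda = ln(2) / t_half = ln(2) / 30.17 = 0.02297472 /yr
t = -ln(A/A0) / lambda
t = -ln(0.369) / 0.02297472
t = 43.394 yr

43.394


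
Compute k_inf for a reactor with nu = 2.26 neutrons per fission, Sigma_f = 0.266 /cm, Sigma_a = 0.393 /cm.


k_inf = nu * Sigma_f / Sigma_a
k_inf = 2.26 * 0.266 / 0.393
k_inf = 1.5297

1.5297


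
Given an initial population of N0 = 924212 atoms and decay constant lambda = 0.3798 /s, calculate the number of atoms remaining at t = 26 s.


N = N0 * exp(-lambda * t)
N = 924212 * exp(-0.3798 * 26)
N = 47.555

47.555


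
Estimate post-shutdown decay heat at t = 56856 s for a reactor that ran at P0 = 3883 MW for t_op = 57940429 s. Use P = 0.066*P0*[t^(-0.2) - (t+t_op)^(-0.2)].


P/P0 = 0.066 * [t^(-0.2) - (t + t_op)^(-0.2)]
P/P0 = 0.066 * [56856^(-0.2) - (56856 + 57940429)^(-0.2)]
P/P0 = 0.066 * [0.1119553 - 0.02801035] = 0.005540367
P = 3883 * 0.005540367 = 21.513 MW

21.513


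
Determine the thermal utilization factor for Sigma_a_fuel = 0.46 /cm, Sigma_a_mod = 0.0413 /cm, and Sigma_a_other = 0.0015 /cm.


f = Sigma_a_fuel / (Sigma_a_fuel + Sigma_a_mod + Sigma_a_other)
f = 0.46 / (0.46 + 0.0413 + 0.0015)
f = 0.91488

0.91488


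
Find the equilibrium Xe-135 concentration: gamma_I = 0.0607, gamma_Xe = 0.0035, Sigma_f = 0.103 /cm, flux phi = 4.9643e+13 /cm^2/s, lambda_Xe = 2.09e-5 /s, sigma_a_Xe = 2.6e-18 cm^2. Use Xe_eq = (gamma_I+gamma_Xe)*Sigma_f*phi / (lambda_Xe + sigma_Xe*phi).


Xe_eq = (gamma_I + gamma_Xe) * Sigma_f * phi / (lambda_Xe + sigma_Xe * phi)
Numerator = (0.0607 + 0.0035) * 0.103 * 4.9643e+13 = 3.282693e+11
Denominator = 2.09e-5 + 2.6e-18 * 4.9643e+13 = 1.499718e-04
Xe_eq = 3.282693e+11 / 1.499718e-04 = 2.1889e+15 /cm^3

2.1889e+15


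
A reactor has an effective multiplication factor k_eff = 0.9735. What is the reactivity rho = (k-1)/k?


rho = (k_eff - 1) / k_eff
rho = (0.9735 - 1) / 0.9735
rho = -0.027221

-0.027221


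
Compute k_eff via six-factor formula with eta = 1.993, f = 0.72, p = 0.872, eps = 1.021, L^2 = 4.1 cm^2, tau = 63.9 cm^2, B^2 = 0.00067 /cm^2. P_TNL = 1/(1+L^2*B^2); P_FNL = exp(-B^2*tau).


k_inf = eta*f*p*eps = 1.993*0.72*0.872*1.021 = 1.277562
P_TNL = 1/(1 + L^2*B^2) = 1/(1 + 4.1*0.00067) = 0.9972605
P_FNL = exp(-B^2*tau) = exp(-0.00067*63.9) = 0.9580905
k_eff = k_inf * P_TNL * P_FNL = 1.277562 * 0.9972605 * 0.9580905
k_eff = 1.2207

1.2207


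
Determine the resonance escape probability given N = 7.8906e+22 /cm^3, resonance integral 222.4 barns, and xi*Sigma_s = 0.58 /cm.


p = exp(-N * I * 1e-24 / (xi*Sigma_s))
p = exp(-7.8906e+22 * 222.4 * 1e-24 / 0.58)
p = 7.2415e-14

7.2415e-14


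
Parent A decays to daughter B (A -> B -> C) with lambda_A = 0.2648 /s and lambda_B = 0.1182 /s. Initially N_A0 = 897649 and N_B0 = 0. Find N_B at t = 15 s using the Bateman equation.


N_B(t) = lambda_A * N_A0 / (lambda_B - lambda_A) * [exp(-lambda_A*t) - exp(-lambda_B*t)]
exp(-0.2648*15) = 0.01883572; exp(-0.1182*15) = 0.1698228
N_B = 0.2648 * 897649 / (0.1182 - 0.2648) * (0.01883572 - 0.1698228)
N_B = 244811

244811


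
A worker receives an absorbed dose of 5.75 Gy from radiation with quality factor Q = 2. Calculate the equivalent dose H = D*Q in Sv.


H = D * Q
H = 5.75 * 2
H = 11.500 Sv

11.500


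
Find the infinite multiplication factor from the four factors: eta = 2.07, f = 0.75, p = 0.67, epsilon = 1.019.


k_inf = eta * f * p * epsilon
k_inf = 2.07 * 0.75 * 0.67 * 1.019
k_inf = 1.0599

1.0599


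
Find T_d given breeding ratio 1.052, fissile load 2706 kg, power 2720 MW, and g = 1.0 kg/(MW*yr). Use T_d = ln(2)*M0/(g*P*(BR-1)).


Breeding gain G = BR - 1 = 1.052 - 1 = 0.052
Fissile production rate = g * P * G = 1.0 * 2720 * 0.052 = 141.44 kg/yr
T_d = ln(2) * M0 / (g * P * G)
T_d = ln(2) * 2706 / 141.44 = 13.261 yr

13.261


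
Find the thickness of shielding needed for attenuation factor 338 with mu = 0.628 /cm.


x = ln(factor) / mu
x = ln(338) / 0.628
x = 9.2724 cm

9.2724


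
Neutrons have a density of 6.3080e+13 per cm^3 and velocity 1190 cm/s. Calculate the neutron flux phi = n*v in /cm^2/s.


phi = n * v
phi = 6.3080e+13 * 1190
phi = 7.5065e+16 /cm^2/s

7.5065e+16


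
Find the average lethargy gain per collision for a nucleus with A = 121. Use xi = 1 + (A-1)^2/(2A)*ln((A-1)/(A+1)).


xi = 1 + (A-1)^2/(2A) * ln((A-1)/(A+1))
xi = 1 + (121-1)^2/(2*121) * ln((121-1)/(121 +1))
xi = 0.016438

0.016438


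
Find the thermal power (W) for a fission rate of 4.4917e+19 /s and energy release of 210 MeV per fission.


P = fission_rate * E_MeV * 1.602e-13
P = 4.4917e+19 * 210 * 1.602e-13
P = 1.5111e+09 W

1.5111e+09


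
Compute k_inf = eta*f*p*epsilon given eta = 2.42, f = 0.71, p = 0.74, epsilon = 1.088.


k_inf = eta * f * p * epsilon
k_inf = 2.42 * 0.71 * 0.74 * 1.088
k_inf = 1.3834

1.3834


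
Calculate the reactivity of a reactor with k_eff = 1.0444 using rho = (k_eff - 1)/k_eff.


rho = (k_eff - 1) / k_eff
rho = (1.0444 - 1) / 1.0444
rho = 0.042512

0.042512


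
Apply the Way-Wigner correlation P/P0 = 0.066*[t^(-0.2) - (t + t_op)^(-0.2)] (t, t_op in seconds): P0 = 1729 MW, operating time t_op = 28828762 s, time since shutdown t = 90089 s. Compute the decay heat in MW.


P/P0 = 0.066 * [t^(-0.2) - (t + t_op)^(-0.2)]
P/P0 = 0.066 * [90089^(-0.2) - (90089 + 28828762)^(-0.2)]
P/P0 = 0.066 * [0.1021094 - 0.03219317] = 0.004614471
P = 1729 * 0.004614471 = 7.9784 MW

7.9784


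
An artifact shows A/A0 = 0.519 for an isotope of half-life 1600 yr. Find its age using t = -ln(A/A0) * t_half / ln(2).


lambda = ln(2) / t_half = ln(2) / 1600 = 4.332170e-04 /yr
t = -ln(A/A0) / lambda
t = -ln(0.519) / 4.332170e-04
t = 1513.9 yr

1513.9


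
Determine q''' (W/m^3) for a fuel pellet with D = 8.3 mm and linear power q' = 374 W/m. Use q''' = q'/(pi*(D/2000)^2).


r = D / 2 / 1000 = 8.3 / 2 / 1000 = 0.00415 m
q''' = q' / (pi * r^2)
q''' = 374 / (pi * 0.00415^2)
q''' = 6.9123e+06 W/m^3

6.9123e+06


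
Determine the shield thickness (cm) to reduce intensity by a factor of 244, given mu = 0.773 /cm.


x = ln(factor) / mu
x = ln(244) / 0.773
x = 7.1115 cm

7.1115


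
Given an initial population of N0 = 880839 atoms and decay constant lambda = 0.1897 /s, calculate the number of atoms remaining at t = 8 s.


N = N0 * exp(-lambda * t)
N = 880839 * exp(-0.1897 * 8)
N = 193113

193113


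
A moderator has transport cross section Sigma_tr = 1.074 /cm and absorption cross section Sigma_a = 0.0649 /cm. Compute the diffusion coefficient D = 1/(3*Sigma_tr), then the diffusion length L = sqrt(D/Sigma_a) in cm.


D = 1 / (3 * Sigma_tr) = 1 / (3 * 1.074) = 0.3103662 cm
L = sqrt(D / Sigma_a)
L = sqrt(0.3103662 / 0.0649)
L = 2.1868 cm

2.1868


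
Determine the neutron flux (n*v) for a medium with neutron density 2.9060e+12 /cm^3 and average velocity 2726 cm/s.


phi = n * v
phi = 2.9060e+12 * 2726
phi = 7.9218e+15 /cm^2/s

7.9218e+15


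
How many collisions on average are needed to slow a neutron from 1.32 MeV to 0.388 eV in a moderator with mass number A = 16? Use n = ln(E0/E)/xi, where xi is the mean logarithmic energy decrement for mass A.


xi = 1 + (A-1)^2/(2A)*ln((A-1)/(A+1)) = 0.1199467 (for A = 16)
n = ln(E0/E) / xi
n = ln(1.32e6 / 0.388) / 0.1199467
n = ln(3.402062e+06) / 0.1199467 = 125.39

125.39


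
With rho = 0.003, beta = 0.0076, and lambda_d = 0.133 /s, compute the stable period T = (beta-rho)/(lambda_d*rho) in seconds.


T = (beta - rho) / (lambda_d * rho)
T = (0.0076 - 0.003) / (0.133 * 0.003)
T = 11.529 s

11.529


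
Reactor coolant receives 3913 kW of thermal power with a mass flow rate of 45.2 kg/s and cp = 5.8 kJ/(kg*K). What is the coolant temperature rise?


dT = Q / (m_dot * cp)
dT = 3913 / (45.2 * 5.8)
dT = 14.926 C

14.926


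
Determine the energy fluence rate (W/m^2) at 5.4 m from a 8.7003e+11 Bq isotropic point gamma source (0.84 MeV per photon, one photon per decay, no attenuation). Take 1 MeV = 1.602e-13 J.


psi = A * E * 1.602e-13 / (4*pi*r^2)
psi = 8.7003e+11 * 0.84 * 1.602e-13 / (4*pi*5.4^2)
psi = 3.1951e-04 W/m^2

3.1951e-04


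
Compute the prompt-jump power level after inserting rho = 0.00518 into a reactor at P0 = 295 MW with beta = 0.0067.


P1/P0 = beta / (beta - rho)
P1/P0 = 0.0067 / (0.0067 - 0.00518) = 4.407895
P1 = 295 * 4.407895 = 1300.3 MW

1300.3


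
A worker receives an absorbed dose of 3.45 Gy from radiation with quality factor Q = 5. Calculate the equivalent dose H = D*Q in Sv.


H = D * Q
H = 3.45 * 5
H = 17.250 Sv

17.250


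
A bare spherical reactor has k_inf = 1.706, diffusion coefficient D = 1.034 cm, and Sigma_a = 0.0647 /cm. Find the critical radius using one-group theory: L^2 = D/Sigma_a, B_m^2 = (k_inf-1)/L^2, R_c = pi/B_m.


L^2 = D / Sigma_a = 1.034 / 0.0647 = 15.98145 cm^2
B_m^2 = (k_inf - 1) / L^2 = (1.706 - 1) / 15.98145 = 0.04417622 /cm^2
For a bare sphere: B_g = pi/R, so R_c = pi / sqrt(B_m^2)
R_c = pi / sqrt(0.04417622) = 14.947 cm

14.947


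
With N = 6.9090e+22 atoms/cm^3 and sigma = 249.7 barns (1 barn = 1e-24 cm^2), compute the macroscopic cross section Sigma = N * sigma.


Sigma = N * sigma_barns * 1e-24
Sigma = 6.9090e+22 * 249.7 * 1e-24
Sigma = 17.252 /cm

17.252


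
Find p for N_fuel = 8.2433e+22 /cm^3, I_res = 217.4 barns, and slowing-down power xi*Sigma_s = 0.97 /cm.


p = exp(-N * I * 1e-24 / (xi*Sigma_s))
p = exp(-8.2433e+22 * 217.4 * 1e-24 / 0.97)
p = 9.4695e-09

9.4695e-09


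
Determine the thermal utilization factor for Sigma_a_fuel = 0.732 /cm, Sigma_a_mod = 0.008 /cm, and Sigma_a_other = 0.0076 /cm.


f = Sigma_a_fuel / (Sigma_a_fuel + Sigma_a_mod + Sigma_a_other)
f = 0.732 / (0.732 + 0.008 + 0.0076)
f = 0.97913

0.97913


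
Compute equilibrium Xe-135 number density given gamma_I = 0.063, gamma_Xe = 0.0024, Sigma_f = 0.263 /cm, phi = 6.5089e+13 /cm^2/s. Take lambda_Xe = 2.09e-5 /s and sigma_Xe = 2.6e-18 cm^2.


Xe_eq = (gamma_I + gamma_Xe) * Sigma_f * phi / (lambda_Xe + sigma_Xe * phi)
Numerator = (0.063 + 0.0024) * 0.263 * 6.5089e+13 = 1.119544e+12
Denominator = 2.09e-5 + 2.6e-18 * 6.5089e+13 = 1.901314e-04
Xe_eq = 1.119544e+12 / 1.901314e-04 = 5.8883e+15 /cm^3

5.8883e+15


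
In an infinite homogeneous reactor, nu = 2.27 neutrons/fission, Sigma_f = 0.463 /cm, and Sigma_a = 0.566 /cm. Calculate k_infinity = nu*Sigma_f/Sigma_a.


k_inf = nu * Sigma_f / Sigma_a
k_inf = 2.27 * 0.463 / 0.566
k_inf = 1.8569

1.8569


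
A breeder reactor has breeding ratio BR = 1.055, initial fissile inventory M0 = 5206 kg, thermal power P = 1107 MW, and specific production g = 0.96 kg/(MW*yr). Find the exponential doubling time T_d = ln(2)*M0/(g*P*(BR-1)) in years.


Breeding gain G = BR - 1 = 1.055 - 1 = 0.055
Fissile production rate = g * P * G = 0.96 * 1107 * 0.055 = 58.4496 kg/yr
T_d = ln(2) * M0 / (g * P * G)
T_d = ln(2) * 5206 / 58.4496 = 61.737 yr

61.737


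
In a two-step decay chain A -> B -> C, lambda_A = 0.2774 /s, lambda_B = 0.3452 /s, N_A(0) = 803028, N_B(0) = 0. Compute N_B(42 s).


N_B(t) = lambda_A * N_A0 / (lambda_B - lambda_A) * [exp(-lambda_A*t) - exp(-lambda_B*t)]
exp(-0.2774*42) = 8.712080e-06; exp(-0.3452*42) = 5.051553e-07
N_B = 0.2774 * 803028 / (0.3452 - 0.2774) * (8.712080e-06 - 5.051553e-07)
N_B = 26.964

26.964


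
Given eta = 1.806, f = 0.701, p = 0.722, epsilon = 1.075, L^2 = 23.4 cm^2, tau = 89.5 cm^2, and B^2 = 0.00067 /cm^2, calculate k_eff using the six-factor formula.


k_inf = eta*f*p*eps = 1.806*0.701*0.722*1.075 = 0.9826106
P_TNL = 1/(1 + L^2*B^2) = 1/(1 + 23.4*0.00067) = 0.9845640
P_FNL = exp(-B^2*tau) = exp(-0.00067*89.5) = 0.9417975
k_eff = k_inf * P_TNL * P_FNL = 0.9826106 * 0.9845640 * 0.9417975
k_eff = 0.91114

0.91114


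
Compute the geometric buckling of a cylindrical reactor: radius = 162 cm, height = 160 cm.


B^2 = (2.405/R)^2 + (pi/H)^2
B^2 = (2.405/162)^2 + (pi/160)^2
B^2 = 6.0593e-04 /cm^2

6.0593e-04


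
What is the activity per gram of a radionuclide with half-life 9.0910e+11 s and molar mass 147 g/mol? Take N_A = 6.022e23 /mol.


lambda = ln(2) / t_half = ln(2) / 9.0910e+11 = 7.624543e-13 /s
SA = lambda * N_A / M
SA = 7.624543e-13 * 6.022e23 / 147
SA = 3.1235e+09 Bq/g

3.1235e+09


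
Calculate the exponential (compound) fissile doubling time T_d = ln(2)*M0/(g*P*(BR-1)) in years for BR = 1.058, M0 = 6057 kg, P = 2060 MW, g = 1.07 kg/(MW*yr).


Breeding gain G = BR - 1 = 1.058 - 1 = 0.058
Fissile production rate = g * P * G = 1.07 * 2060 * 0.058 = 127.8436 kg/yr
T_d = ln(2) * M0 / (g * P * G)
T_d = ln(2) * 6057 / 127.8436 = 32.840 yr

32.840


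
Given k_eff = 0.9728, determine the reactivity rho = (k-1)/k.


rho = (k_eff - 1) / k_eff
rho = (0.9728 - 1) / 0.9728
rho = -0.027961

-0.027961


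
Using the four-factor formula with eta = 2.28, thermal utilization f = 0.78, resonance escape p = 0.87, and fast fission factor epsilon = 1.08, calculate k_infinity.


k_inf = eta * f * p * epsilon
k_inf = 2.28 * 0.78 * 0.87 * 1.08
k_inf = 1.6710

1.6710


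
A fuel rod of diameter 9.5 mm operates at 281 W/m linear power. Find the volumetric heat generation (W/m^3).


r = D / 2 / 1000 = 9.5 / 2 / 1000 = 0.00475 m
q''' = q' / (pi * r^2)
q''' = 281 / (pi * 0.00475^2)
q''' = 3.9643e+06 W/m^3

3.9643e+06


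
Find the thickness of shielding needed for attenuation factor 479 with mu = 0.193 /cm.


x = ln(factor) / mu
x = ln(479) / 0.193
x = 31.978 cm

31.978


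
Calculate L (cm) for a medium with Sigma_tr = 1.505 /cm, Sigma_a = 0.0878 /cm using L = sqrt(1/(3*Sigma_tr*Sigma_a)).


D = 1 / (3 * Sigma_tr) = 1 / (3 * 1.505) = 0.2214839 cm
L = sqrt(D / Sigma_a)
L = sqrt(0.2214839 / 0.0878)
L = 1.5883 cm

1.5883


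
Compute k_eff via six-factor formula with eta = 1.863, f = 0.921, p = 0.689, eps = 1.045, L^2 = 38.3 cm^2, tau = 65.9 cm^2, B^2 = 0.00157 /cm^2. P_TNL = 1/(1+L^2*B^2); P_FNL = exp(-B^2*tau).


k_inf = eta*f*p*eps = 1.863*0.921*0.689*1.045 = 1.235401
P_TNL = 1/(1 + L^2*B^2) = 1/(1 + 38.3*0.00157) = 0.9432797
P_FNL = exp(-B^2*tau) = exp(-0.00157*65.9) = 0.9017094
k_eff = k_inf * P_TNL * P_FNL = 1.235401 * 0.9432797 * 0.9017094
k_eff = 1.0508

1.0508


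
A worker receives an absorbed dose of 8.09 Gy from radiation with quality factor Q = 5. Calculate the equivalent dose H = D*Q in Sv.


H = D * Q
H = 8.09 * 5
H = 40.450 Sv

40.450


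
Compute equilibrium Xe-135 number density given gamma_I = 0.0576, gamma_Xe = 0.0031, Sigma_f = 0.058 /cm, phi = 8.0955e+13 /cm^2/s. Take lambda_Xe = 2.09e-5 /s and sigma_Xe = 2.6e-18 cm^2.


Xe_eq = (gamma_I + gamma_Xe) * Sigma_f * phi / (lambda_Xe + sigma_Xe * phi)
Numerator = (0.0576 + 0.0031) * 0.058 * 8.0955e+13 = 2.850102e+11
Denominator = 2.09e-5 + 2.6e-18 * 8.0955e+13 = 2.313830e-04
Xe_eq = 2.850102e+11 / 2.313830e-04 = 1.2318e+15 /cm^3

1.2318e+15


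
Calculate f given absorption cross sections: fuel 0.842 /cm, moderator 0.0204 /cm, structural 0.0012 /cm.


f = Sigma_a_fuel / (Sigma_a_fuel + Sigma_a_mod + Sigma_a_other)
f = 0.842 / (0.842 + 0.0204 + 0.0012)
f = 0.97499

0.97499


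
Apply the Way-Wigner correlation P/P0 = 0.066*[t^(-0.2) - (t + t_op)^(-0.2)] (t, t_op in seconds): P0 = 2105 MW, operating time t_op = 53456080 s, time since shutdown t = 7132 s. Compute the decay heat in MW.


P/P0 = 0.066 * [t^(-0.2) - (t + t_op)^(-0.2)]
P/P0 = 0.066 * [7132^(-0.2) - (7132 + 53456080)^(-0.2)]
P/P0 = 0.066 * [0.1695734 - 0.02847010] = 0.009312818
P = 2105 * 0.009312818 = 19.603 MW

19.603


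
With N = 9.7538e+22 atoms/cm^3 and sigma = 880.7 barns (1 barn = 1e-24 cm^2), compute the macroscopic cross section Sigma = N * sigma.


Sigma = N * sigma_barns * 1e-24
Sigma = 9.7538e+22 * 880.7 * 1e-24
Sigma = 85.902 /cm

85.902


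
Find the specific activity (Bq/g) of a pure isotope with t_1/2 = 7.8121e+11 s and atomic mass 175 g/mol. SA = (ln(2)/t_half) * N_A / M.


lambda = ln(2) / t_half = ln(2) / 7.8121e+11 = 8.872738e-13 /s
SA = lambda * N_A / M
SA = 8.872738e-13 * 6.022e23 / 175
SA = 3.0532e+09 Bq/g

3.0532e+09


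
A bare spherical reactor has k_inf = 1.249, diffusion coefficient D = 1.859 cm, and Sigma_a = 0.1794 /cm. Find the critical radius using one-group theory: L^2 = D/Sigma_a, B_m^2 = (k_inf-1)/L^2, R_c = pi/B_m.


L^2 = D / Sigma_a = 1.859 / 0.1794 = 10.36232 cm^2
B_m^2 = (k_inf - 1) / L^2 = (1.249 - 1) / 10.36232 = 0.02402937 /cm^2
For a bare sphere: B_g = pi/R, so R_c = pi / sqrt(B_m^2)
R_c = pi / sqrt(0.02402937) = 20.266 cm

20.266


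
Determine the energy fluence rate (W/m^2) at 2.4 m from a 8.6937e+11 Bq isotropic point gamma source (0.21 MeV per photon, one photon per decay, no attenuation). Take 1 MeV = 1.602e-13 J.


psi = A * E * 1.602e-13 / (4*pi*r^2)
psi = 8.6937e+11 * 0.21 * 1.602e-13 / (4*pi*2.4^2)
psi = 4.0407e-04 W/m^2

4.0407e-04


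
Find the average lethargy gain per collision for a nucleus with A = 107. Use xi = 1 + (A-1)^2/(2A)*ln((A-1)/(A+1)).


xi = 1 + (A-1)^2/(2A) * ln((A-1)/(A+1))
xi = 1 + (107-1)^2/(2*107) * ln((107-1)/(107 +1))
xi = 0.018576

0.018576


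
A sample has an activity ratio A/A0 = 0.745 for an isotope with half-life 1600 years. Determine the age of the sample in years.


lambda = ln(2) / t_half = ln(2) / 1600 = 4.332170e-04 /yr
t = -ln(A/A0) / lambda
t = -ln(0.745) / 4.332170e-04
t = 679.50 yr

679.50


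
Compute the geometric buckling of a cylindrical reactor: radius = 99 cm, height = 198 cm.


B^2 = (2.405/R)^2 + (pi/H)^2
B^2 = (2.405/99)^2 + (pi/198)^2
B^2 = 8.4190e-04 /cm^2

8.4190e-04


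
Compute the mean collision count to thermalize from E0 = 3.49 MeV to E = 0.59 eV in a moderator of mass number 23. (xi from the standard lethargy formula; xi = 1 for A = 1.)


xi = 1 + (A-1)^2/(2A)*ln((A-1)/(A+1)) = 0.08448899 (for A = 23)
n = ln(E0/E) / xi
n = ln(3.49e6 / 0.59) / 0.08448899
n = ln(5.915254e+06) / 0.08448899 = 184.56

184.56


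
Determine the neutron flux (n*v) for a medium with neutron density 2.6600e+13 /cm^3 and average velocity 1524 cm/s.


phi = n * v
phi = 2.6600e+13 * 1524
phi = 4.0538e+16 /cm^2/s

4.0538e+16


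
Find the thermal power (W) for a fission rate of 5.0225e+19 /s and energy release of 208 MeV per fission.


P = fission_rate * E_MeV * 1.602e-13
P = 5.0225e+19 * 208 * 1.602e-13
P = 1.6736e+09 W

1.6736e+09


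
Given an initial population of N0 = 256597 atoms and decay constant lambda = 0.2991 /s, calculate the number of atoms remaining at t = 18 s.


N = N0 * exp(-lambda * t)
N = 256597 * exp(-0.2991 * 18)
N = 1177.9

1177.9


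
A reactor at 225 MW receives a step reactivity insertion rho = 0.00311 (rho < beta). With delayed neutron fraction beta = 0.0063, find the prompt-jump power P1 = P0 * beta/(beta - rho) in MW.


P1/P0 = beta / (beta - rho)
P1/P0 = 0.0063 / (0.0063 - 0.00311) = 1.974922
P1 = 225 * 1.974922 = 444.36 MW

444.36


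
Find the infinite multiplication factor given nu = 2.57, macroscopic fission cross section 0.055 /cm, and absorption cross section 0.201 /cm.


k_inf = nu * Sigma_f / Sigma_a
k_inf = 2.57 * 0.055 / 0.201
k_inf = 0.70323

0.70323
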